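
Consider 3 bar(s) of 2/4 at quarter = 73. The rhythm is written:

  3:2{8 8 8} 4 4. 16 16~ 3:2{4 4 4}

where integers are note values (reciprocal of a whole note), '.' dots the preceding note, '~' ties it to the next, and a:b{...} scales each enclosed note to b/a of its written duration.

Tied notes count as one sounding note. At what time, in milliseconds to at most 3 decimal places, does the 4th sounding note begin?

note 4 onset = 1b = 821.918ms

1. 0.0ms @ 0 + 273.973ms (1/3)
2. 273.973ms @ 1/3 + 273.973ms (1/3)
3. 547.945ms @ 2/3 + 273.973ms (1/3)
4. 821.918ms @ 1 + 821.918ms (1)
5. 1643.836ms @ 2 + 1232.877ms (3/2)
6. 2876.712ms @ 7/2 + 205.479ms (1/4)
7. 3082.192ms @ 15/4 + 753.425ms (11/12)
8. 3835.616ms @ 14/3 + 547.945ms (2/3)
9. 4383.562ms @ 16/3 + 547.945ms (2/3)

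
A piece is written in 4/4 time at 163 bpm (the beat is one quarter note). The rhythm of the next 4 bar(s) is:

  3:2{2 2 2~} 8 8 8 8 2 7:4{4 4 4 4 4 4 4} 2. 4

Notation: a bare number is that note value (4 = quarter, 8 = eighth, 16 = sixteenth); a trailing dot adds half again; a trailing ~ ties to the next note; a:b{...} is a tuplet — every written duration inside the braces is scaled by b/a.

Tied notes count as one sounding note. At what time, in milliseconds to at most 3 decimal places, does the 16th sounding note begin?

note 16 onset = 15b = 5521.472ms

1. 0.0ms @ 0 + 490.798ms (4/3)
2. 490.798ms @ 4/3 + 490.798ms (4/3)
3. 981.595ms @ 8/3 + 674.847ms (11/6)
4. 1656.442ms @ 9/2 + 184.049ms (1/2)
5. 1840.491ms @ 5 + 184.049ms (1/2)
6. 2024.54ms @ 11/2 + 184.049ms (1/2)
7. 2208.589ms @ 6 + 736.196ms (2)
8. 2944.785ms @ 8 + 210.342ms (4/7)
9. 3155.127ms @ 60/7 + 210.342ms (4/7)
10. 3365.469ms @ 64/7 + 210.342ms (4/7)
11. 3575.811ms @ 68/7 + 210.342ms (4/7)
12. 3786.152ms @ 72/7 + 210.342ms (4/7)
13. 3996.494ms @ 76/7 + 210.342ms (4/7)
14. 4206.836ms @ 80/7 + 210.342ms (4/7)
15. 4417.178ms @ 12 + 1104.294ms (3)
16. 5521.472ms @ 15 + 368.098ms (1)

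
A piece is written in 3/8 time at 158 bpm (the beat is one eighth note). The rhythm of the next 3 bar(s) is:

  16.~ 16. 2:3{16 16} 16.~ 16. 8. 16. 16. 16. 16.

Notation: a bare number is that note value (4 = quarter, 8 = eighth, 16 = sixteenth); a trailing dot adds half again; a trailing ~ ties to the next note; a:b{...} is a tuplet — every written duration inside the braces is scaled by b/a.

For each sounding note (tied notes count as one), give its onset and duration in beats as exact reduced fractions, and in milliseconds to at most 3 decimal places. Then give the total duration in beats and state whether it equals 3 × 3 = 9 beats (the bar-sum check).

1) 0.0ms=0b +569.62ms=3/2b
2) 569.62ms=3/2b +284.81ms=3/4b
3) 854.43ms=9/4b +284.81ms=3/4b
4) 1139.241ms=3b +569.62ms=3/2b
5) 1708.861ms=9/2b +569.62ms=3/2b
6) 2278.481ms=6b +284.81ms=3/4b
7) 2563.291ms=27/4b +284.81ms=3/4b
8) 2848.101ms=15/2b +284.81ms=3/4b
9) 3132.911ms=33/4b +284.81ms=3/4b
Σ=9b of 9 (158bpm 3/8) — PASS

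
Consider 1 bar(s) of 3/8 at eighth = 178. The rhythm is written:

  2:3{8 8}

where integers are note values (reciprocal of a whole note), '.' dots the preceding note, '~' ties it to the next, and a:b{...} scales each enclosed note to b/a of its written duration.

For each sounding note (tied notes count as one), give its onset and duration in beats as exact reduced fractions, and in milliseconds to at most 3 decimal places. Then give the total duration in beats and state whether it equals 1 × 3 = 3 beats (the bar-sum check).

1) 0.0ms=0b +505.618ms=3/2b
2) 505.618ms=3/2b +505.618ms=3/2b
Σ=3b of 3 (178bpm 3/8) — PASS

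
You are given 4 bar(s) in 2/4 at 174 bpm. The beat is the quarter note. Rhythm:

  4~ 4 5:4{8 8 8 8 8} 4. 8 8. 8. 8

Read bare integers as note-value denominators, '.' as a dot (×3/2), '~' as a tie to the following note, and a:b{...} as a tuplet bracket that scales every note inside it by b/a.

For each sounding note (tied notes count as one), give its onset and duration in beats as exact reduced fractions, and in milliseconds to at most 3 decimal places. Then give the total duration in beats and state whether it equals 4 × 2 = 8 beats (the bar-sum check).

1) 0.0ms=0b +689.655ms=2b
2) 689.655ms=2b +137.931ms=2/5b
3) 827.586ms=12/5b +137.931ms=2/5b
4) 965.517ms=14/5b +137.931ms=2/5b
5) 1103.448ms=16/5b +137.931ms=2/5b
6) 1241.379ms=18/5b +137.931ms=2/5b
7) 1379.31ms=4b +517.241ms=3/2b
8) 1896.552ms=11/2b +172.414ms=1/2b
9) 2068.966ms=6b +258.621ms=3/4b
10) 2327.586ms=27/4b +258.621ms=3/4b
11) 2586.207ms=15/2b +172.414ms=1/2b
Σ=8b of 8 (174bpm 2/4) — PASS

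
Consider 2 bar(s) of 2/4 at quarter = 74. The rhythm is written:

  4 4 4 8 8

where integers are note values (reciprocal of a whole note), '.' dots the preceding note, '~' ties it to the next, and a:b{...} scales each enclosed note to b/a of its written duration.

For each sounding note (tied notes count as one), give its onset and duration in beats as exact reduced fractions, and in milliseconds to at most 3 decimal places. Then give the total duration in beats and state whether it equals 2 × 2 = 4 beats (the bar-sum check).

1) 0.0ms=0b +810.811ms=1b
2) 810.811ms=1b +810.811ms=1b
3) 1621.622ms=2b +810.811ms=1b
4) 2432.432ms=3b +405.405ms=1/2b
5) 2837.838ms=7/2b +405.405ms=1/2b
Σ=4b of 4 (74bpm 2/4) — PASS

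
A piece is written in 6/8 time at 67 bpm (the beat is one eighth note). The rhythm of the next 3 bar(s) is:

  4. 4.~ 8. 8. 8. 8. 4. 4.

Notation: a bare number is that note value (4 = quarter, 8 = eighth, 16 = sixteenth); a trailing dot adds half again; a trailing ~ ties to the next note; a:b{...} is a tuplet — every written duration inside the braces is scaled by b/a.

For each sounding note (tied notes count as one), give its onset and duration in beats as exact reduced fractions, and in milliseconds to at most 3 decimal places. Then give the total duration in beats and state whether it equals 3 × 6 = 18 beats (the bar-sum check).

1) 0.0ms=0b +2686.567ms=3b
2) 2686.567ms=3b +4029.851ms=9/2b
3) 6716.418ms=15/2b +1343.284ms=3/2b
4) 8059.701ms=9b +1343.284ms=3/2b
5) 9402.985ms=21/2b +1343.284ms=3/2b
6) 10746.269ms=12b +2686.567ms=3b
7) 13432.836ms=15b +2686.567ms=3b
Σ=18b of 18 (67bpm 6/8) — PASS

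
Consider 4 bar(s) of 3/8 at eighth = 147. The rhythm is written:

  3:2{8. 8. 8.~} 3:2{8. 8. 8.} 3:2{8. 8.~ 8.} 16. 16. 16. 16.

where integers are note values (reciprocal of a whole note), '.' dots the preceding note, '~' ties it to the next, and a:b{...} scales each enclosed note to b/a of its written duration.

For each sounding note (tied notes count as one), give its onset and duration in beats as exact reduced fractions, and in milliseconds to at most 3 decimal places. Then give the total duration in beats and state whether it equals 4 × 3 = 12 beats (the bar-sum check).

1) 0.0ms=0b +408.163ms=1b
2) 408.163ms=1b +408.163ms=1b
3) 816.327ms=2b +816.327ms=2b
4) 1632.653ms=4b +408.163ms=1b
5) 2040.816ms=5b +408.163ms=1b
6) 2448.98ms=6b +408.163ms=1b
7) 2857.143ms=7b +816.327ms=2b
8) 3673.469ms=9b +306.122ms=3/4b
9) 3979.592ms=39/4b +306.122ms=3/4b
10) 4285.714ms=21/2b +306.122ms=3/4b
11) 4591.837ms=45/4b +306.122ms=3/4b
Σ=12b of 12 (147bpm 3/8) — PASS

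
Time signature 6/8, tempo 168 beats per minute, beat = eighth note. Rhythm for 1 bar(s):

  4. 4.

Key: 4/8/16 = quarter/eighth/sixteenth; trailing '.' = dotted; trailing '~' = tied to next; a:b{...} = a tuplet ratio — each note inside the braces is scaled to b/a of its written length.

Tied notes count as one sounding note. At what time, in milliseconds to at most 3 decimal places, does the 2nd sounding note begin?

1. 0.0ms @ 0 + 1071.429ms (3)
2. 1071.429ms @ 3 + 1071.429ms (3)

note 2 onset = 3b = 1071.429ms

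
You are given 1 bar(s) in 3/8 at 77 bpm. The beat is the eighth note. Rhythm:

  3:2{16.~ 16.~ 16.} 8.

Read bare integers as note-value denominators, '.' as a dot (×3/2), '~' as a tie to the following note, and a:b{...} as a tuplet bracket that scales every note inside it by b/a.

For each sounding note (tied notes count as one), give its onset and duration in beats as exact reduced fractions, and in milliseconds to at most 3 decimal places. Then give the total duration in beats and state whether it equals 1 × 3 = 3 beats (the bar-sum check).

1) 0.0ms=0b +1168.831ms=3/2b
2) 1168.831ms=3/2b +1168.831ms=3/2b
Σ=3b of 3 (77bpm 3/8) — PASS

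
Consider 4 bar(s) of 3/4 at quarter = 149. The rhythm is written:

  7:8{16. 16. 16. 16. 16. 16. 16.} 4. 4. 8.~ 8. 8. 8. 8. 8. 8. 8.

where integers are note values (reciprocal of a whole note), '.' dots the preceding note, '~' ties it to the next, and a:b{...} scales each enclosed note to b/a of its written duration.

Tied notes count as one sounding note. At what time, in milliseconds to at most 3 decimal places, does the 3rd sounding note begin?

1. 0.0ms @ 0 + 172.579ms (3/7)
2. 172.579ms @ 3/7 + 172.579ms (3/7)
3. 345.158ms @ 6/7 + 172.579ms (3/7)
4. 517.737ms @ 9/7 + 172.579ms (3/7)
5. 690.316ms @ 12/7 + 172.579ms (3/7)
6. 862.895ms @ 15/7 + 172.579ms (3/7)
7. 1035.475ms @ 18/7 + 172.579ms (3/7)
8. 1208.054ms @ 3 + 604.027ms (3/2)
9. 1812.081ms @ 9/2 + 604.027ms (3/2)
10. 2416.107ms @ 6 + 604.027ms (3/2)
11. 3020.134ms @ 15/2 + 302.013ms (3/4)
12. 3322.148ms @ 33/4 + 302.013ms (3/4)
13. 3624.161ms @ 9 + 302.013ms (3/4)
14. 3926.174ms @ 39/4 + 302.013ms (3/4)
15. 4228.188ms @ 21/2 + 302.013ms (3/4)
16. 4530.201ms @ 45/4 + 302.013ms (3/4)

note 3 onset = 6/7b = 345.158ms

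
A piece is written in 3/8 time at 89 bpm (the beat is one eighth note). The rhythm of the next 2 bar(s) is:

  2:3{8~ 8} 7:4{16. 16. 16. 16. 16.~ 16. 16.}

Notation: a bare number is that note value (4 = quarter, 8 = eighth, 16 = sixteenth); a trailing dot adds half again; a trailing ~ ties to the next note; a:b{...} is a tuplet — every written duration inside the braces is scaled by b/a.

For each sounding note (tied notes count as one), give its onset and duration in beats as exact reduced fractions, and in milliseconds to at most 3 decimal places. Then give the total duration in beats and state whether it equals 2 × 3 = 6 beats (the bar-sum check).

1) 0.0ms=0b +2022.472ms=3b
2) 2022.472ms=3b +288.925ms=3/7b
3) 2311.396ms=24/7b +288.925ms=3/7b
4) 2600.321ms=27/7b +288.925ms=3/7b
5) 2889.246ms=30/7b +288.925ms=3/7b
6) 3178.17ms=33/7b +577.849ms=6/7b
7) 3756.019ms=39/7b +288.925ms=3/7b
Σ=6b of 6 (89bpm 3/8) — PASS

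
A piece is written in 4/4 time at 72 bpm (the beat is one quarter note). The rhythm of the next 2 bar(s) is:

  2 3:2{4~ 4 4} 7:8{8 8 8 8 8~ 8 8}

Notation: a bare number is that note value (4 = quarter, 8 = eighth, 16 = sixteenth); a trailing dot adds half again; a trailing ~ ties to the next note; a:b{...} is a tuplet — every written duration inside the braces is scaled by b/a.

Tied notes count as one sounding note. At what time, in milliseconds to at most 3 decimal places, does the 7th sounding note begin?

1. 0.0ms @ 0 + 1666.667ms (2)
2. 1666.667ms @ 2 + 1111.111ms (4/3)
3. 2777.778ms @ 10/3 + 555.556ms (2/3)
4. 3333.333ms @ 4 + 476.19ms (4/7)
5. 3809.524ms @ 32/7 + 476.19ms (4/7)
6. 4285.714ms @ 36/7 + 476.19ms (4/7)
7. 4761.905ms @ 40/7 + 476.19ms (4/7)
8. 5238.095ms @ 44/7 + 952.381ms (8/7)
9. 6190.476ms @ 52/7 + 476.19ms (4/7)

note 7 onset = 40/7b = 4761.905ms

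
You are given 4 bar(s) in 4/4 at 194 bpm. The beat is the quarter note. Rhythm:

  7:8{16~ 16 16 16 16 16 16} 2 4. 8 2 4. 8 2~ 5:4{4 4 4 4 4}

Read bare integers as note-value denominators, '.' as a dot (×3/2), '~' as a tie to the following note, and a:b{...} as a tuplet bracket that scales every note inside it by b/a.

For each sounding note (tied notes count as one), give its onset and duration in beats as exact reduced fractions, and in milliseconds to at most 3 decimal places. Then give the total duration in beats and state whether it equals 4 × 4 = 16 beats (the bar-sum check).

1) 0.0ms=0b +176.73ms=4/7b
2) 176.73ms=4/7b +88.365ms=2/7b
3) 265.096ms=6/7b +88.365ms=2/7b
4) 353.461ms=8/7b +88.365ms=2/7b
5) 441.826ms=10/7b +88.365ms=2/7b
6) 530.191ms=12/7b +88.365ms=2/7b
7) 618.557ms=2b +618.557ms=2b
8) 1237.113ms=4b +463.918ms=3/2b
9) 1701.031ms=11/2b +154.639ms=1/2b
10) 1855.67ms=6b +618.557ms=2b
11) 2474.227ms=8b +463.918ms=3/2b
12) 2938.144ms=19/2b +154.639ms=1/2b
13) 3092.784ms=10b +865.979ms=14/5b
14) 3958.763ms=64/5b +247.423ms=4/5b
15) 4206.186ms=68/5b +247.423ms=4/5b
16) 4453.608ms=72/5b +247.423ms=4/5b
17) 4701.031ms=76/5b +247.423ms=4/5b
Σ=16b of 16 (194bpm 4/4) — PASS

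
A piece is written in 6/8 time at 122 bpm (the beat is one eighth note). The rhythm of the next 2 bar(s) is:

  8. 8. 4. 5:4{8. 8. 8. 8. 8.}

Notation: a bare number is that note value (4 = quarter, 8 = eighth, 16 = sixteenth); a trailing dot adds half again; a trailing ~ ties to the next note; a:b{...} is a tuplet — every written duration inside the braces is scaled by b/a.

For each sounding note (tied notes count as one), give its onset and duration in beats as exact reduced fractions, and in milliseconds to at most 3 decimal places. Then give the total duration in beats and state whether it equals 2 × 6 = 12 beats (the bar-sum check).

1) 0.0ms=0b +737.705ms=3/2b
2) 737.705ms=3/2b +737.705ms=3/2b
3) 1475.41ms=3b +1475.41ms=3b
4) 2950.82ms=6b +590.164ms=6/5b
5) 3540.984ms=36/5b +590.164ms=6/5b
6) 4131.148ms=42/5b +590.164ms=6/5b
7) 4721.311ms=48/5b +590.164ms=6/5b
8) 5311.475ms=54/5b +590.164ms=6/5b
Σ=12b of 12 (122bpm 6/8) — PASS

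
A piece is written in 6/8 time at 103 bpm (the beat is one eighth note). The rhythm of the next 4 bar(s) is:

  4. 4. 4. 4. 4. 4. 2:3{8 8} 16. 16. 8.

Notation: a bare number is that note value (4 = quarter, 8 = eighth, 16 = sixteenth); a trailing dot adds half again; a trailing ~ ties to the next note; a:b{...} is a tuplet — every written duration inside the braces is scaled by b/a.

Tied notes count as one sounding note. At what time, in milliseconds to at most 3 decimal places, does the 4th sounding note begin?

1. 0.0ms @ 0 + 1747.573ms (3)
2. 1747.573ms @ 3 + 1747.573ms (3)
3. 3495.146ms @ 6 + 1747.573ms (3)
4. 5242.718ms @ 9 + 1747.573ms (3)
5. 6990.291ms @ 12 + 1747.573ms (3)
6. 8737.864ms @ 15 + 1747.573ms (3)
7. 10485.437ms @ 18 + 873.786ms (3/2)
8. 11359.223ms @ 39/2 + 873.786ms (3/2)
9. 12233.01ms @ 21 + 436.893ms (3/4)
10. 12669.903ms @ 87/4 + 436.893ms (3/4)
11. 13106.796ms @ 45/2 + 873.786ms (3/2)

note 4 onset = 9b = 5242.718ms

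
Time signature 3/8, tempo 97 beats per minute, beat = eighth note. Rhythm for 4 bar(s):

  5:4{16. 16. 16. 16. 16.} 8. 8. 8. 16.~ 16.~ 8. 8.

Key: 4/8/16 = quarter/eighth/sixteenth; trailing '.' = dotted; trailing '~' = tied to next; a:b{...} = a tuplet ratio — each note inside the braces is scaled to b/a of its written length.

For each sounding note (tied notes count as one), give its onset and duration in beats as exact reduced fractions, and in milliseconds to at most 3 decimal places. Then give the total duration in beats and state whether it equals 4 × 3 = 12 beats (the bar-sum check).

1) 0.0ms=0b +371.134ms=3/5b
2) 371.134ms=3/5b +371.134ms=3/5b
3) 742.268ms=6/5b +371.134ms=3/5b
4) 1113.402ms=9/5b +371.134ms=3/5b
5) 1484.536ms=12/5b +371.134ms=3/5b
6) 1855.67ms=3b +927.835ms=3/2b
7) 2783.505ms=9/2b +927.835ms=3/2b
8) 3711.34ms=6b +927.835ms=3/2b
9) 4639.175ms=15/2b +1855.67ms=3b
10) 6494.845ms=21/2b +927.835ms=3/2b
Σ=12b of 12 (97bpm 3/8) — PASS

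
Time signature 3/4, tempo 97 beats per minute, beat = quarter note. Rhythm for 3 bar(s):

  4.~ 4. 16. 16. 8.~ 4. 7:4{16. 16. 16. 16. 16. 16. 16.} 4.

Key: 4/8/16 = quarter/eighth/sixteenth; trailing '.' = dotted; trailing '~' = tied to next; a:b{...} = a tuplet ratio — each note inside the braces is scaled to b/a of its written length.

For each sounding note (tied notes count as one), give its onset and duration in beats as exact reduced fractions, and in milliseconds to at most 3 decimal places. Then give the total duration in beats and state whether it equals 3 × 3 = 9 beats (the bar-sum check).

1) 0.0ms=0b +1855.67ms=3b
2) 1855.67ms=3b +231.959ms=3/8b
3) 2087.629ms=27/8b +231.959ms=3/8b
4) 2319.588ms=15/4b +1391.753ms=9/4b
5) 3711.34ms=6b +132.548ms=3/14b
6) 3843.888ms=87/14b +132.548ms=3/14b
7) 3976.436ms=45/7b +132.548ms=3/14b
8) 4108.984ms=93/14b +132.548ms=3/14b
9) 4241.532ms=48/7b +132.548ms=3/14b
10) 4374.08ms=99/14b +132.548ms=3/14b
11) 4506.627ms=51/7b +132.548ms=3/14b
12) 4639.175ms=15/2b +927.835ms=3/2b
Σ=9b of 9 (97bpm 3/4) — PASS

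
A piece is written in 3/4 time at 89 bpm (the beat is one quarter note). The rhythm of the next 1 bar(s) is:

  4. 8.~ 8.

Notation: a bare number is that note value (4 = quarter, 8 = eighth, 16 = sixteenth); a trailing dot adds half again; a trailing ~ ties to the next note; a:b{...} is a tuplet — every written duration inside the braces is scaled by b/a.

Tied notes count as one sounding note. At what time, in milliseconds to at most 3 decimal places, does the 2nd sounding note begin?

note 2 onset = 3/2b = 1011.236ms

1. 0.0ms @ 0 + 1011.236ms (3/2)
2. 1011.236ms @ 3/2 + 1011.236ms (3/2)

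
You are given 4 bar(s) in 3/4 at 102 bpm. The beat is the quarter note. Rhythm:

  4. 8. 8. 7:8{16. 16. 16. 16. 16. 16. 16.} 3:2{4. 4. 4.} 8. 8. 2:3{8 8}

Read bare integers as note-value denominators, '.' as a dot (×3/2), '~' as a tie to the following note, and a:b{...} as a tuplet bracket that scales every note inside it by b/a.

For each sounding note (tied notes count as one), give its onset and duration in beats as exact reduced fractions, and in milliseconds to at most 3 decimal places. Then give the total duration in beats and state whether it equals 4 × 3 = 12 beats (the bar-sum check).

1) 0.0ms=0b +882.353ms=3/2b
2) 882.353ms=3/2b +441.176ms=3/4b
3) 1323.529ms=9/4b +441.176ms=3/4b
4) 1764.706ms=3b +252.101ms=3/7b
5) 2016.807ms=24/7b +252.101ms=3/7b
6) 2268.908ms=27/7b +252.101ms=3/7b
7) 2521.008ms=30/7b +252.101ms=3/7b
8) 2773.109ms=33/7b +252.101ms=3/7b
9) 3025.21ms=36/7b +252.101ms=3/7b
10) 3277.311ms=39/7b +252.101ms=3/7b
11) 3529.412ms=6b +588.235ms=1b
12) 4117.647ms=7b +588.235ms=1b
13) 4705.882ms=8b +588.235ms=1b
14) 5294.118ms=9b +441.176ms=3/4b
15) 5735.294ms=39/4b +441.176ms=3/4b
16) 6176.471ms=21/2b +441.176ms=3/4b
17) 6617.647ms=45/4b +441.176ms=3/4b
Σ=12b of 12 (102bpm 3/4) — PASS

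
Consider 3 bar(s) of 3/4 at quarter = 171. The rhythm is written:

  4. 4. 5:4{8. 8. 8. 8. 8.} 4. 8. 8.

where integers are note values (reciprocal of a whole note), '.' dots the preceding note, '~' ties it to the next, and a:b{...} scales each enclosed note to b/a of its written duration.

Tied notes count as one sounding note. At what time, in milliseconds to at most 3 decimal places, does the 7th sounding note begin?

note 7 onset = 27/5b = 1894.737ms

1. 0.0ms @ 0 + 526.316ms (3/2)
2. 526.316ms @ 3/2 + 526.316ms (3/2)
3. 1052.632ms @ 3 + 210.526ms (3/5)
4. 1263.158ms @ 18/5 + 210.526ms (3/5)
5. 1473.684ms @ 21/5 + 210.526ms (3/5)
6. 1684.211ms @ 24/5 + 210.526ms (3/5)
7. 1894.737ms @ 27/5 + 210.526ms (3/5)
8. 2105.263ms @ 6 + 526.316ms (3/2)
9. 2631.579ms @ 15/2 + 263.158ms (3/4)
10. 2894.737ms @ 33/4 + 263.158ms (3/4)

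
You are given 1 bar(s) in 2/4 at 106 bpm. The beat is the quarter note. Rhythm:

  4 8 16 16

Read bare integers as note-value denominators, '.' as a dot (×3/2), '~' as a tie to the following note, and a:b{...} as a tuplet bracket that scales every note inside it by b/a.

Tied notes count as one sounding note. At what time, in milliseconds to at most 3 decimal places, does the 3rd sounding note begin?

1. 0.0ms @ 0 + 566.038ms (1)
2. 566.038ms @ 1 + 283.019ms (1/2)
3. 849.057ms @ 3/2 + 141.509ms (1/4)
4. 990.566ms @ 7/4 + 141.509ms (1/4)

note 3 onset = 3/2b = 849.057ms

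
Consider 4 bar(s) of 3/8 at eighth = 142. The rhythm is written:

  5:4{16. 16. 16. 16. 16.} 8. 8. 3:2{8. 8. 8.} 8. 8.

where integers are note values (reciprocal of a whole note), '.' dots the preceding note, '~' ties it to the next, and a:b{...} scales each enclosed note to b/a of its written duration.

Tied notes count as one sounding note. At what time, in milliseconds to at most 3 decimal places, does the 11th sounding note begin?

1. 0.0ms @ 0 + 253.521ms (3/5)
2. 253.521ms @ 3/5 + 253.521ms (3/5)
3. 507.042ms @ 6/5 + 253.521ms (3/5)
4. 760.563ms @ 9/5 + 253.521ms (3/5)
5. 1014.085ms @ 12/5 + 253.521ms (3/5)
6. 1267.606ms @ 3 + 633.803ms (3/2)
7. 1901.408ms @ 9/2 + 633.803ms (3/2)
8. 2535.211ms @ 6 + 422.535ms (1)
9. 2957.746ms @ 7 + 422.535ms (1)
10. 3380.282ms @ 8 + 422.535ms (1)
11. 3802.817ms @ 9 + 633.803ms (3/2)
12. 4436.62ms @ 21/2 + 633.803ms (3/2)

note 11 onset = 9b = 3802.817ms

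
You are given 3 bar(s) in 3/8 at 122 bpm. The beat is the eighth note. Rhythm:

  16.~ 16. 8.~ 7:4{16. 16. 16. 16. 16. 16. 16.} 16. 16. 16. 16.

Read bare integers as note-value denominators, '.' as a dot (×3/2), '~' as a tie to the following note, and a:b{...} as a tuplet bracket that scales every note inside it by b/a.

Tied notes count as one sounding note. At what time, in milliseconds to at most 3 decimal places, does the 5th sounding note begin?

note 5 onset = 30/7b = 2107.728ms

1. 0.0ms @ 0 + 737.705ms (3/2)
2. 737.705ms @ 3/2 + 948.478ms (27/14)
3. 1686.183ms @ 24/7 + 210.773ms (3/7)
4. 1896.956ms @ 27/7 + 210.773ms (3/7)
5. 2107.728ms @ 30/7 + 210.773ms (3/7)
6. 2318.501ms @ 33/7 + 210.773ms (3/7)
7. 2529.274ms @ 36/7 + 210.773ms (3/7)
8. 2740.047ms @ 39/7 + 210.773ms (3/7)
9. 2950.82ms @ 6 + 368.852ms (3/4)
10. 3319.672ms @ 27/4 + 368.852ms (3/4)
11. 3688.525ms @ 15/2 + 368.852ms (3/4)
12. 4057.377ms @ 33/4 + 368.852ms (3/4)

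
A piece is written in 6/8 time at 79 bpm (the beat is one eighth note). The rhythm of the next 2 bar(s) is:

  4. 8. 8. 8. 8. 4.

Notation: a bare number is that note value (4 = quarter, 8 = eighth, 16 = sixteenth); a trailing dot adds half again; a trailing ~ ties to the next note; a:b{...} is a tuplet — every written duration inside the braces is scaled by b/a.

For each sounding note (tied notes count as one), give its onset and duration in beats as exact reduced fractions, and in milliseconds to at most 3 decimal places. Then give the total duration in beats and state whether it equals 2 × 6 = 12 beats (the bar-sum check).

1) 0.0ms=0b +2278.481ms=3b
2) 2278.481ms=3b +1139.241ms=3/2b
3) 3417.722ms=9/2b +1139.241ms=3/2b
4) 4556.962ms=6b +1139.241ms=3/2b
5) 5696.203ms=15/2b +1139.241ms=3/2b
6) 6835.443ms=9b +2278.481ms=3b
Σ=12b of 12 (79bpm 6/8) — PASS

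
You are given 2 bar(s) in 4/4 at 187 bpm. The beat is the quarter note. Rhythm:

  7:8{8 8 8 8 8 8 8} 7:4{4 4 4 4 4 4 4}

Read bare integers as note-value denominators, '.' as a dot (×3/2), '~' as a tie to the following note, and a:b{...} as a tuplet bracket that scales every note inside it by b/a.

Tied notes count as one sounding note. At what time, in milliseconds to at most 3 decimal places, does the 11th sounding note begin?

1. 0.0ms @ 0 + 183.346ms (4/7)
2. 183.346ms @ 4/7 + 183.346ms (4/7)
3. 366.692ms @ 8/7 + 183.346ms (4/7)
4. 550.038ms @ 12/7 + 183.346ms (4/7)
5. 733.384ms @ 16/7 + 183.346ms (4/7)
6. 916.73ms @ 20/7 + 183.346ms (4/7)
7. 1100.076ms @ 24/7 + 183.346ms (4/7)
8. 1283.422ms @ 4 + 183.346ms (4/7)
9. 1466.769ms @ 32/7 + 183.346ms (4/7)
10. 1650.115ms @ 36/7 + 183.346ms (4/7)
11. 1833.461ms @ 40/7 + 183.346ms (4/7)
12. 2016.807ms @ 44/7 + 183.346ms (4/7)
13. 2200.153ms @ 48/7 + 183.346ms (4/7)
14. 2383.499ms @ 52/7 + 183.346ms (4/7)

note 11 onset = 40/7b = 1833.461ms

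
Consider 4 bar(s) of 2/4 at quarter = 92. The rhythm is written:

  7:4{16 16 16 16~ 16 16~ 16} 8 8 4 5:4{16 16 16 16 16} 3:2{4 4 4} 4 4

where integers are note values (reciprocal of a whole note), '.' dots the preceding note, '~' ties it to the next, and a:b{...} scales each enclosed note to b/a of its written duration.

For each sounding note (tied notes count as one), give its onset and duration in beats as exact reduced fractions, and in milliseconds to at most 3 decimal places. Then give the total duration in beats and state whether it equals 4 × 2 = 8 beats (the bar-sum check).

1) 0.0ms=0b +93.168ms=1/7b
2) 93.168ms=1/7b +93.168ms=1/7b
3) 186.335ms=2/7b +93.168ms=1/7b
4) 279.503ms=3/7b +186.335ms=2/7b
5) 465.839ms=5/7b +186.335ms=2/7b
6) 652.174ms=1b +326.087ms=1/2b
7) 978.261ms=3/2b +326.087ms=1/2b
8) 1304.348ms=2b +652.174ms=1b
9) 1956.522ms=3b +130.435ms=1/5b
10) 2086.957ms=16/5b +130.435ms=1/5b
11) 2217.391ms=17/5b +130.435ms=1/5b
12) 2347.826ms=18/5b +130.435ms=1/5b
13) 2478.261ms=19/5b +130.435ms=1/5b
14) 2608.696ms=4b +434.783ms=2/3b
15) 3043.478ms=14/3b +434.783ms=2/3b
16) 3478.261ms=16/3b +434.783ms=2/3b
17) 3913.043ms=6b +652.174ms=1b
18) 4565.217ms=7b +652.174ms=1b
Σ=8b of 8 (92bpm 2/4) — PASS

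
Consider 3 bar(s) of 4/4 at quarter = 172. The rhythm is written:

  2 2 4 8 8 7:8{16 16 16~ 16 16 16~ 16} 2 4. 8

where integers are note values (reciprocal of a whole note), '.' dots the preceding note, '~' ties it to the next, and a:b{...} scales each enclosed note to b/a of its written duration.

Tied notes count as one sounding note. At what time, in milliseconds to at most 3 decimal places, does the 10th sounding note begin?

1. 0.0ms @ 0 + 697.674ms (2)
2. 697.674ms @ 2 + 697.674ms (2)
3. 1395.349ms @ 4 + 348.837ms (1)
4. 1744.186ms @ 5 + 174.419ms (1/2)
5. 1918.605ms @ 11/2 + 174.419ms (1/2)
6. 2093.023ms @ 6 + 99.668ms (2/7)
7. 2192.691ms @ 44/7 + 99.668ms (2/7)
8. 2292.359ms @ 46/7 + 199.336ms (4/7)
9. 2491.694ms @ 50/7 + 99.668ms (2/7)
10. 2591.362ms @ 52/7 + 199.336ms (4/7)
11. 2790.698ms @ 8 + 697.674ms (2)
12. 3488.372ms @ 10 + 523.256ms (3/2)
13. 4011.628ms @ 23/2 + 174.419ms (1/2)

note 10 onset = 52/7b = 2591.362ms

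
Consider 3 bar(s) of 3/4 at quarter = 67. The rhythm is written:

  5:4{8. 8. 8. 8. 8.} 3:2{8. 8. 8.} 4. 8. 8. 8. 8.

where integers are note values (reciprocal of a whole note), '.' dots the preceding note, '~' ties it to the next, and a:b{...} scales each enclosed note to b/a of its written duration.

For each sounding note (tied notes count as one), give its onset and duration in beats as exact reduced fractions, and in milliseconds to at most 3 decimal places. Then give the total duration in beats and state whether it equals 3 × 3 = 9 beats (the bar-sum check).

1) 0.0ms=0b +537.313ms=3/5b
2) 537.313ms=3/5b +537.313ms=3/5b
3) 1074.627ms=6/5b +537.313ms=3/5b
4) 1611.94ms=9/5b +537.313ms=3/5b
5) 2149.254ms=12/5b +537.313ms=3/5b
6) 2686.567ms=3b +447.761ms=1/2b
7) 3134.328ms=7/2b +447.761ms=1/2b
8) 3582.09ms=4b +447.761ms=1/2b
9) 4029.851ms=9/2b +1343.284ms=3/2b
10) 5373.134ms=6b +671.642ms=3/4b
11) 6044.776ms=27/4b +671.642ms=3/4b
12) 6716.418ms=15/2b +671.642ms=3/4b
13) 7388.06ms=33/4b +671.642ms=3/4b
Σ=9b of 9 (67bpm 3/4) — PASS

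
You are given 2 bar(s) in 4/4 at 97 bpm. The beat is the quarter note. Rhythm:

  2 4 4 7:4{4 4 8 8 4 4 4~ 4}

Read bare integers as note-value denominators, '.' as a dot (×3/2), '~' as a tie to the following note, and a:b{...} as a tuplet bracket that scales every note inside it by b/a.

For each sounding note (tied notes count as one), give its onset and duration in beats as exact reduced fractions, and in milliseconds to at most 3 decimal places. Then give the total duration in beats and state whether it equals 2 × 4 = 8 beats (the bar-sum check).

1) 0.0ms=0b +1237.113ms=2b
2) 1237.113ms=2b +618.557ms=1b
3) 1855.67ms=3b +618.557ms=1b
4) 2474.227ms=4b +353.461ms=4/7b
5) 2827.688ms=32/7b +353.461ms=4/7b
6) 3181.149ms=36/7b +176.73ms=2/7b
7) 3357.879ms=38/7b +176.73ms=2/7b
8) 3534.61ms=40/7b +353.461ms=4/7b
9) 3888.071ms=44/7b +353.461ms=4/7b
10) 4241.532ms=48/7b +706.922ms=8/7b
Σ=8b of 8 (97bpm 4/4) — PASS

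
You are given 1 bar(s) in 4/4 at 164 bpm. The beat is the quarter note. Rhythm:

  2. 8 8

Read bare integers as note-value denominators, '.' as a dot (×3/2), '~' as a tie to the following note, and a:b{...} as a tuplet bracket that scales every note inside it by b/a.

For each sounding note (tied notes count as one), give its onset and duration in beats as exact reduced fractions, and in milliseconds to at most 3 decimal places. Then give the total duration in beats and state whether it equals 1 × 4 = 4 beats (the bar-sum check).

1) 0.0ms=0b +1097.561ms=3b
2) 1097.561ms=3b +182.927ms=1/2b
3) 1280.488ms=7/2b +182.927ms=1/2b
Σ=4b of 4 (164bpm 4/4) — PASS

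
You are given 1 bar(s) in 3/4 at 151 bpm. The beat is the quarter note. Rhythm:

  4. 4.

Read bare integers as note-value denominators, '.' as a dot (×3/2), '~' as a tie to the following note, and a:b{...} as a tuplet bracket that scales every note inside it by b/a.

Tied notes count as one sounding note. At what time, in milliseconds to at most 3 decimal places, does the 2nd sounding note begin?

1. 0.0ms @ 0 + 596.026ms (3/2)
2. 596.026ms @ 3/2 + 596.026ms (3/2)

note 2 onset = 3/2b = 596.026ms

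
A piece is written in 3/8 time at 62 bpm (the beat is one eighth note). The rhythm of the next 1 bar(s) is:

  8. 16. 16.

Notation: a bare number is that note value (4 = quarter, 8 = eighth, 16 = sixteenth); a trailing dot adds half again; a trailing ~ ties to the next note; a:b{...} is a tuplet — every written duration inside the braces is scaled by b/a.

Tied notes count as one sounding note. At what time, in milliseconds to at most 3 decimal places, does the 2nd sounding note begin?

1. 0.0ms @ 0 + 1451.613ms (3/2)
2. 1451.613ms @ 3/2 + 725.806ms (3/4)
3. 2177.419ms @ 9/4 + 725.806ms (3/4)

note 2 onset = 3/2b = 1451.613ms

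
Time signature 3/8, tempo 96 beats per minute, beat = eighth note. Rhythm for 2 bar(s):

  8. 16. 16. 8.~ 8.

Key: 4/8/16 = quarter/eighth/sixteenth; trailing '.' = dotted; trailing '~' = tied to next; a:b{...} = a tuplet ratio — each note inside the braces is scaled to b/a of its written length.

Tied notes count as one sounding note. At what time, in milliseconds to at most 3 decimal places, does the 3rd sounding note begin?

note 3 onset = 9/4b = 1406.25ms

1. 0.0ms @ 0 + 937.5ms (3/2)
2. 937.5ms @ 3/2 + 468.75ms (3/4)
3. 1406.25ms @ 9/4 + 468.75ms (3/4)
4. 1875.0ms @ 3 + 1875.0ms (3)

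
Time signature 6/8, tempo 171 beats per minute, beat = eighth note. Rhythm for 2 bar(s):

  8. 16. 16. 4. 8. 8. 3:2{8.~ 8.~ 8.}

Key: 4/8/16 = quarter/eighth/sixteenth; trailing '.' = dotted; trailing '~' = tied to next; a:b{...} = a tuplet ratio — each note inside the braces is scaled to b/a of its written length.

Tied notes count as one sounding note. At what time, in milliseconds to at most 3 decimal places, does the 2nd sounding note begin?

1. 0.0ms @ 0 + 526.316ms (3/2)
2. 526.316ms @ 3/2 + 263.158ms (3/4)
3. 789.474ms @ 9/4 + 263.158ms (3/4)
4. 1052.632ms @ 3 + 1052.632ms (3)
5. 2105.263ms @ 6 + 526.316ms (3/2)
6. 2631.579ms @ 15/2 + 526.316ms (3/2)
7. 3157.895ms @ 9 + 1052.632ms (3)

note 2 onset = 3/2b = 526.316ms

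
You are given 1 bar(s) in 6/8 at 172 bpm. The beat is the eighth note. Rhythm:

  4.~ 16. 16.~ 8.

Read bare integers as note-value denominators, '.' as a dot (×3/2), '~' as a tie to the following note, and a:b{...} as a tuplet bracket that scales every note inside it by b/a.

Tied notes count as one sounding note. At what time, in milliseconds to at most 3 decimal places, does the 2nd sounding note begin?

note 2 onset = 15/4b = 1308.14ms

1. 0.0ms @ 0 + 1308.14ms (15/4)
2. 1308.14ms @ 15/4 + 784.884ms (9/4)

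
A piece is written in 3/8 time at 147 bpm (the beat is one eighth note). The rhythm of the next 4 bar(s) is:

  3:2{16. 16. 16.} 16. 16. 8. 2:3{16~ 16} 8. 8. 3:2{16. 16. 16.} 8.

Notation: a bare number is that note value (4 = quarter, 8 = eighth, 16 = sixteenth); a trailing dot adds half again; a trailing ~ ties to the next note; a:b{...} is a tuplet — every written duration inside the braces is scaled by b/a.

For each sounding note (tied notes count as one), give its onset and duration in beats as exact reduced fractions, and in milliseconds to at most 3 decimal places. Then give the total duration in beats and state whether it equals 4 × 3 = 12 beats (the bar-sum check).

1) 0.0ms=0b +204.082ms=1/2b
2) 204.082ms=1/2b +204.082ms=1/2b
3) 408.163ms=1b +204.082ms=1/2b
4) 612.245ms=3/2b +306.122ms=3/4b
5) 918.367ms=9/4b +306.122ms=3/4b
6) 1224.49ms=3b +612.245ms=3/2b
7) 1836.735ms=9/2b +612.245ms=3/2b
8) 2448.98ms=6b +612.245ms=3/2b
9) 3061.224ms=15/2b +612.245ms=3/2b
10) 3673.469ms=9b +204.082ms=1/2b
11) 3877.551ms=19/2b +204.082ms=1/2b
12) 4081.633ms=10b +204.082ms=1/2b
13) 4285.714ms=21/2b +612.245ms=3/2b
Σ=12b of 12 (147bpm 3/8) — PASS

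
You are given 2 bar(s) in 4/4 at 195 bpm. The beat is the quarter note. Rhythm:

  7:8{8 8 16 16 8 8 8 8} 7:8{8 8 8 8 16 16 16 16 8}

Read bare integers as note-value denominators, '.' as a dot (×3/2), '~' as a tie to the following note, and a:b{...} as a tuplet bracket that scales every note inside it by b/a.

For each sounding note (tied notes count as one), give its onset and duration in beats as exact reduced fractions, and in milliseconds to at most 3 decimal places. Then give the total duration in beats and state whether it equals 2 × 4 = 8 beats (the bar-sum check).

1) 0.0ms=0b +175.824ms=4/7b
2) 175.824ms=4/7b +175.824ms=4/7b
3) 351.648ms=8/7b +87.912ms=2/7b
4) 439.56ms=10/7b +87.912ms=2/7b
5) 527.473ms=12/7b +175.824ms=4/7b
6) 703.297ms=16/7b +175.824ms=4/7b
7) 879.121ms=20/7b +175.824ms=4/7b
8) 1054.945ms=24/7b +175.824ms=4/7b
9) 1230.769ms=4b +175.824ms=4/7b
10) 1406.593ms=32/7b +175.824ms=4/7b
11) 1582.418ms=36/7b +175.824ms=4/7b
12) 1758.242ms=40/7b +175.824ms=4/7b
13) 1934.066ms=44/7b +87.912ms=2/7b
14) 2021.978ms=46/7b +87.912ms=2/7b
15) 2109.89ms=48/7b +87.912ms=2/7b
16) 2197.802ms=50/7b +87.912ms=2/7b
17) 2285.714ms=52/7b +175.824ms=4/7b
Σ=8b of 8 (195bpm 4/4) — PASS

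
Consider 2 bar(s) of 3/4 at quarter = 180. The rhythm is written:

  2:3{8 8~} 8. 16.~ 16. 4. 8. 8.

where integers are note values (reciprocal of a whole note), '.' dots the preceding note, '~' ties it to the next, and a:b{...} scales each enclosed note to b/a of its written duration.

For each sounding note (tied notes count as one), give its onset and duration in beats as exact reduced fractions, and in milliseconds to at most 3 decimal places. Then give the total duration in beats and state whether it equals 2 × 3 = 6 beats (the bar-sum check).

1) 0.0ms=0b +250.0ms=3/4b
2) 250.0ms=3/4b +500.0ms=3/2b
3) 750.0ms=9/4b +250.0ms=3/4b
4) 1000.0ms=3b +500.0ms=3/2b
5) 1500.0ms=9/2b +250.0ms=3/4b
6) 1750.0ms=21/4b +250.0ms=3/4b
Σ=6b of 6 (180bpm 3/4) — PASS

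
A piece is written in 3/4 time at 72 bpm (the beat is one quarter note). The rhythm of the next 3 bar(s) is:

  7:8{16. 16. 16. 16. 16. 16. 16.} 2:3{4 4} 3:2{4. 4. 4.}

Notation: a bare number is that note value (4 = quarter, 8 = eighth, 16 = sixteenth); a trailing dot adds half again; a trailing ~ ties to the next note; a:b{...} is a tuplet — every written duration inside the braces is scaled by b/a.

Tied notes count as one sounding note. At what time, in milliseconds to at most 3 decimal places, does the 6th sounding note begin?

1. 0.0ms @ 0 + 357.143ms (3/7)
2. 357.143ms @ 3/7 + 357.143ms (3/7)
3. 714.286ms @ 6/7 + 357.143ms (3/7)
4. 1071.429ms @ 9/7 + 357.143ms (3/7)
5. 1428.571ms @ 12/7 + 357.143ms (3/7)
6. 1785.714ms @ 15/7 + 357.143ms (3/7)
7. 2142.857ms @ 18/7 + 357.143ms (3/7)
8. 2500.0ms @ 3 + 1250.0ms (3/2)
9. 3750.0ms @ 9/2 + 1250.0ms (3/2)
10. 5000.0ms @ 6 + 833.333ms (1)
11. 5833.333ms @ 7 + 833.333ms (1)
12. 6666.667ms @ 8 + 833.333ms (1)

note 6 onset = 15/7b = 1785.714ms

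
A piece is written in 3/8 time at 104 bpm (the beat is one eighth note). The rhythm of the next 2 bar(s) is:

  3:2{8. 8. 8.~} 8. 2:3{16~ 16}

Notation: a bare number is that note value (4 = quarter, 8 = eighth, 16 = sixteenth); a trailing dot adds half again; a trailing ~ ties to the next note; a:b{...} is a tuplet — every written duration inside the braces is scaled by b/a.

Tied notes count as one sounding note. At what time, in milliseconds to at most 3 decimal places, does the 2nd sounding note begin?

note 2 onset = 1b = 576.923ms

1. 0.0ms @ 0 + 576.923ms (1)
2. 576.923ms @ 1 + 576.923ms (1)
3. 1153.846ms @ 2 + 1442.308ms (5/2)
4. 2596.154ms @ 9/2 + 865.385ms (3/2)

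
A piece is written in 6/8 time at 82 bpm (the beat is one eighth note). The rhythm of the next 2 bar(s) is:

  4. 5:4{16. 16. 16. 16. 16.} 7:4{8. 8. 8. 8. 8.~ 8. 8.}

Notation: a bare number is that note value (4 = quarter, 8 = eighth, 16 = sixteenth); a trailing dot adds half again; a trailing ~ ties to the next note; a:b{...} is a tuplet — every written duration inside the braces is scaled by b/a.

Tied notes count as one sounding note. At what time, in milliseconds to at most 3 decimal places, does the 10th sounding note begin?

1. 0.0ms @ 0 + 2195.122ms (3)
2. 2195.122ms @ 3 + 439.024ms (3/5)
3. 2634.146ms @ 18/5 + 439.024ms (3/5)
4. 3073.171ms @ 21/5 + 439.024ms (3/5)
5. 3512.195ms @ 24/5 + 439.024ms (3/5)
6. 3951.22ms @ 27/5 + 439.024ms (3/5)
7. 4390.244ms @ 6 + 627.178ms (6/7)
8. 5017.422ms @ 48/7 + 627.178ms (6/7)
9. 5644.599ms @ 54/7 + 627.178ms (6/7)
10. 6271.777ms @ 60/7 + 627.178ms (6/7)
11. 6898.955ms @ 66/7 + 1254.355ms (12/7)
12. 8153.31ms @ 78/7 + 627.178ms (6/7)

note 10 onset = 60/7b = 6271.777ms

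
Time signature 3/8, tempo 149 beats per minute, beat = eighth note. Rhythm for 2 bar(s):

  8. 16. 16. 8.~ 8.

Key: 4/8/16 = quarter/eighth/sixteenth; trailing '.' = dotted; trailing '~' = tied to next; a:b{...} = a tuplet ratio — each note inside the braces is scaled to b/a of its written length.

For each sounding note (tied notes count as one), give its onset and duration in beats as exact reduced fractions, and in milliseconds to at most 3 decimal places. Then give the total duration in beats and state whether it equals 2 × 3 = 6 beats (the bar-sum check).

1) 0.0ms=0b +604.027ms=3/2b
2) 604.027ms=3/2b +302.013ms=3/4b
3) 906.04ms=9/4b +302.013ms=3/4b
4) 1208.054ms=3b +1208.054ms=3b
Σ=6b of 6 (149bpm 3/8) — PASS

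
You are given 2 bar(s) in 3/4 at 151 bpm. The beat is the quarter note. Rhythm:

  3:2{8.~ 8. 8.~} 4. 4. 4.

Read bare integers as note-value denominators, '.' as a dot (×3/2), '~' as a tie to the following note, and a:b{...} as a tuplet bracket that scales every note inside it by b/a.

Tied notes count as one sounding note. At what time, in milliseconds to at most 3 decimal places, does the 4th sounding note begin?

1. 0.0ms @ 0 + 397.351ms (1)
2. 397.351ms @ 1 + 794.702ms (2)
3. 1192.053ms @ 3 + 596.026ms (3/2)
4. 1788.079ms @ 9/2 + 596.026ms (3/2)

note 4 onset = 9/2b = 1788.079ms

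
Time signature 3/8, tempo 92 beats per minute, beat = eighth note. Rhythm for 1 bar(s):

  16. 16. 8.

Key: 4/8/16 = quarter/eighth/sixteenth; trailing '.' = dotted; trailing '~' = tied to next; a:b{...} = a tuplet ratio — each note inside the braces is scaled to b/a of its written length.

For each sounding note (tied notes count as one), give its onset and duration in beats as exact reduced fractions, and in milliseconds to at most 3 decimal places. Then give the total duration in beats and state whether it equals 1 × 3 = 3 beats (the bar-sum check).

1) 0.0ms=0b +489.13ms=3/4b
2) 489.13ms=3/4b +489.13ms=3/4b
3) 978.261ms=3/2b +978.261ms=3/2b
Σ=3b of 3 (92bpm 3/8) — PASS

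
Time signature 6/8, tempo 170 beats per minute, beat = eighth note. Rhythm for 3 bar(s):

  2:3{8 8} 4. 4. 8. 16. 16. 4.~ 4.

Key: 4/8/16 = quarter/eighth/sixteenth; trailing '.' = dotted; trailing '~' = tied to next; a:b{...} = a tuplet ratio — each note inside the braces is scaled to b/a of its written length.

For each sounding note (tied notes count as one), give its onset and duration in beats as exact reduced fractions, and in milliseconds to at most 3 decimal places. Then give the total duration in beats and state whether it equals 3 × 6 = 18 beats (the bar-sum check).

1) 0.0ms=0b +529.412ms=3/2b
2) 529.412ms=3/2b +529.412ms=3/2b
3) 1058.824ms=3b +1058.824ms=3b
4) 2117.647ms=6b +1058.824ms=3b
5) 3176.471ms=9b +529.412ms=3/2b
6) 3705.882ms=21/2b +264.706ms=3/4b
7) 3970.588ms=45/4b +264.706ms=3/4b
8) 4235.294ms=12b +2117.647ms=6b
Σ=18b of 18 (170bpm 6/8) — PASS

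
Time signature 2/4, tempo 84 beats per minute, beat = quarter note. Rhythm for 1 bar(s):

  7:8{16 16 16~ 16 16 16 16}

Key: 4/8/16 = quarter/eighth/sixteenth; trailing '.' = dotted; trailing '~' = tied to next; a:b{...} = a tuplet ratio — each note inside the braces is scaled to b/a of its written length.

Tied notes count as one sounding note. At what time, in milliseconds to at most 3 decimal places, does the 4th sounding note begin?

1. 0.0ms @ 0 + 204.082ms (2/7)
2. 204.082ms @ 2/7 + 204.082ms (2/7)
3. 408.163ms @ 4/7 + 408.163ms (4/7)
4. 816.327ms @ 8/7 + 204.082ms (2/7)
5. 1020.408ms @ 10/7 + 204.082ms (2/7)
6. 1224.49ms @ 12/7 + 204.082ms (2/7)

note 4 onset = 8/7b = 816.327ms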